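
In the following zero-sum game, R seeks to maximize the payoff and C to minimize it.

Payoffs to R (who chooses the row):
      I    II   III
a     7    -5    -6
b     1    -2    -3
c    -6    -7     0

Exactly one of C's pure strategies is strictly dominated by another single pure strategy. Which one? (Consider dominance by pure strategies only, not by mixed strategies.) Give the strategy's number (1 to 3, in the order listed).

1

C prefers columns that give R less. Compare I with II: -5 < 7, -2 < 1, -7 < -6.
So II strictly dominates I for C; I is strictly dominated.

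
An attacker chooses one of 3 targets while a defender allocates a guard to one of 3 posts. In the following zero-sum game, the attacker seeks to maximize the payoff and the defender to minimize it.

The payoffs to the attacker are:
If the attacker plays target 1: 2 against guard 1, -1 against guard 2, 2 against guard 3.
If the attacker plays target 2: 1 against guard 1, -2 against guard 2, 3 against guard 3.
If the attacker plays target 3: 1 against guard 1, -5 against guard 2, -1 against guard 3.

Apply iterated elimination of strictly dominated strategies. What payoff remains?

-1

Column guard 1 is strictly dominated by guard 2 for the defender (-1<2, -2<1, -5<1); eliminate guard 1.
Row target 3 is strictly dominated by row target 1 (-1>-5, 2>-1); eliminate target 3.
Column guard 3 is strictly dominated by guard 2 for the defender (-1<2, -2<3); eliminate guard 3.
Row target 2 is strictly dominated by row target 1 (-1>-2); eliminate target 2.
Only (target 1, guard 2) remains, with payoff -1.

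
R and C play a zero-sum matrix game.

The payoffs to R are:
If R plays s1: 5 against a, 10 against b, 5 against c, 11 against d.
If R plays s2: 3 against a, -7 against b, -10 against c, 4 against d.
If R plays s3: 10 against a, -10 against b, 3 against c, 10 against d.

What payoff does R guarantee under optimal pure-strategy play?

Row minima: 5, -10, -10 → R's maximin is 5.
Column maxima: 10, 10, 5, 11 → C's minimax is 5.
They coincide at (s1, c), so the value is 5.

5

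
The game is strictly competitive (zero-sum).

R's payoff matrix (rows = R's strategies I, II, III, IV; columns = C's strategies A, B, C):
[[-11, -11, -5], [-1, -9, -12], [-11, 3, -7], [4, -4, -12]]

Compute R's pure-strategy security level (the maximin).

The worst-case payoff for each row is I: -11, II: -12, III: -11, IV: -12.
The best of these is -11.

-11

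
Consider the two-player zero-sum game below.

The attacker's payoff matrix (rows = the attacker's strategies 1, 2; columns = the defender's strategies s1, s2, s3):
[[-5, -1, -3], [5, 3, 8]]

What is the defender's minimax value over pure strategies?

3

The worst case (largest entry) in each column is s1: 5, s2: 3, s3: 8.
The best (smallest) of these is 3.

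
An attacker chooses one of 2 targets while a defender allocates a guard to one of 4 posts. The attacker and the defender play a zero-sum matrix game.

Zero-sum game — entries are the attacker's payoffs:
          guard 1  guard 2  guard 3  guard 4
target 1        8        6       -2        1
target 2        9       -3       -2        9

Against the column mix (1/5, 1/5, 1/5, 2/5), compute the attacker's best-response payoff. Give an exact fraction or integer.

22/5

target 1: (8)·(1/5) + (6)·(1/5) + (-2)·(1/5) + (1)·(2/5) = 14/5.
target 2: (9)·(1/5) + (-3)·(1/5) + (-2)·(1/5) + (9)·(2/5) = 22/5.
The best pure response is target 2 with expected payoff 22/5.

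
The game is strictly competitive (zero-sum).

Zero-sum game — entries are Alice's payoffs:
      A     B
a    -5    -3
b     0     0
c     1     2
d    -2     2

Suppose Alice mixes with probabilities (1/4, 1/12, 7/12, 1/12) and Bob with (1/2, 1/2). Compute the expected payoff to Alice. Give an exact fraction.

Against (1/2, 1/2), each row's expected payoff is a: -4; b: 0; c: 3/2; d: 0.
Taking the (1/4, 1/12, 7/12, 1/12)-weighted average: (1/4)·(-4) + (1/12)·(0) + (7/12)·(3/2) + (1/12)·(0) = -1/8.

-1/8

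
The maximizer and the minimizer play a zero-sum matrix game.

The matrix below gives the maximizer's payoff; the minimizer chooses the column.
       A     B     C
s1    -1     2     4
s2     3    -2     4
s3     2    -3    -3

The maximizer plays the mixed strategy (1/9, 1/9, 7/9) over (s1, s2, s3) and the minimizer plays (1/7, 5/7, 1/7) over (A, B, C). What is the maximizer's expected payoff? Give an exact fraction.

-34/21

Against (1/7, 5/7, 1/7), each row's expected payoff is s1: 13/7; s2: -3/7; s3: -16/7.
Taking the (1/9, 1/9, 7/9)-weighted average: (1/9)·(13/7) + (1/9)·(-3/7) + (7/9)·(-16/7) = -34/21.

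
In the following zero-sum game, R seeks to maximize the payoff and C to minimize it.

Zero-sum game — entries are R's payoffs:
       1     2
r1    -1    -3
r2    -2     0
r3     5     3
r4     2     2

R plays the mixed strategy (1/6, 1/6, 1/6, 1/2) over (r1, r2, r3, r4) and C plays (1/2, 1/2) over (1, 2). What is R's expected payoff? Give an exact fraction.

7/6

Against (1/2, 1/2), each row's expected payoff is r1: -2; r2: -1; r3: 4; r4: 2.
Taking the (1/6, 1/6, 1/6, 1/2)-weighted average: (1/6)·(-2) + (1/6)·(-1) + (1/6)·(4) + (1/2)·(2) = 7/6.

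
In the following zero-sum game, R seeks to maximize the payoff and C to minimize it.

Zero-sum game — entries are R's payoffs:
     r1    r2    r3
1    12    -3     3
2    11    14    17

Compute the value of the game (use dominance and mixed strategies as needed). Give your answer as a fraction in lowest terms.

Column r3 is strictly dominated by r2 for C (it gives R more in every row).
The remaining 2×2 game on (1, 2) × (r1, r2) has no saddle point. Let R play 1 with probability p; indifference gives 12p + 11(1−p) = −3p + 14(1−p), so p = 1/6.
Similarly C's optimal q on r1 is 17/18, and the value is 12·(17/18) + (-3)·(1/18) = 67/6.

67/6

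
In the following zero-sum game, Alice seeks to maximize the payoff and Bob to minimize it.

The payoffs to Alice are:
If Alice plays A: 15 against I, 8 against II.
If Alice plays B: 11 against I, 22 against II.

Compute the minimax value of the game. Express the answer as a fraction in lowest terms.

121/9

Row minima are 8 and 11, so Alice's maximin is 11; column maxima are 15 and 22, so Bob's minimax is 15. These differ, so the equilibrium is in mixed strategies.
Let Alice play A with probability p. Bob is indifferent when 15p + 11(1−p) = 8p + 22(1−p), giving p = 11/18.
Let Bob play I with probability q. Alice is indifferent when 15q + 8(1−q) = 11q + 22(1−q), giving q = 7/9.
The value is 15·(7/9) + (8)·(2/9) = 121/9.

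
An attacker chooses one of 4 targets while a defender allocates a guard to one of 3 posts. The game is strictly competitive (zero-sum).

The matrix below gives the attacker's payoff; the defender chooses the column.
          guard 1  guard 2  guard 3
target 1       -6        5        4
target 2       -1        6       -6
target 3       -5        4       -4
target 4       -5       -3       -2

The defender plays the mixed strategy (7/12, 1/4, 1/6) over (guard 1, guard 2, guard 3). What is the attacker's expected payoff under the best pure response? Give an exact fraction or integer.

-1/12

target 1: (-6)·(7/12) + (5)·(1/4) + (4)·(1/6) = -19/12.
target 2: (-1)·(7/12) + (6)·(1/4) + (-6)·(1/6) = -1/12.
target 3: (-5)·(7/12) + (4)·(1/4) + (-4)·(1/6) = -31/12.
target 4: (-5)·(7/12) + (-3)·(1/4) + (-2)·(1/6) = -4.
The best pure response is target 2 with expected payoff -1/12.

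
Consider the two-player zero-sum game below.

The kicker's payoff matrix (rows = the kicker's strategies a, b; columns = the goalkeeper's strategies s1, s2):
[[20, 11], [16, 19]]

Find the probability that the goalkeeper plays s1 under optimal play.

Row minima are 11 and 16, so the kicker's maximin is 16; column maxima are 20 and 19, so the goalkeeper's minimax is 19. These differ, so the equilibrium is in mixed strategies.
Let the goalkeeper play s1 with probability q. The kicker is indifferent when 20q + 11(1−q) = 16q + 19(1−q), giving q = 2/3.

2/3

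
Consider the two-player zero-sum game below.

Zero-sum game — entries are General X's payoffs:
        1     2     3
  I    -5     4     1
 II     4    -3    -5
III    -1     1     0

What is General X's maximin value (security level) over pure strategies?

The worst-case payoff for each row is I: -5, II: -5, III: -1.
The best of these is -1.

-1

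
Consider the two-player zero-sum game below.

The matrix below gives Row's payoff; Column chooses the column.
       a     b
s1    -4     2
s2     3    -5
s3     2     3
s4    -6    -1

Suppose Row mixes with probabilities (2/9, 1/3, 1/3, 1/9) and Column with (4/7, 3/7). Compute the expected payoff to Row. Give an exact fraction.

Against (4/7, 3/7), each row's expected payoff is s1: -10/7; s2: -3/7; s3: 17/7; s4: -27/7.
Taking the (2/9, 1/3, 1/3, 1/9)-weighted average: (2/9)·(-10/7) + (1/3)·(-3/7) + (1/3)·(17/7) + (1/9)·(-27/7) = -5/63.

-5/63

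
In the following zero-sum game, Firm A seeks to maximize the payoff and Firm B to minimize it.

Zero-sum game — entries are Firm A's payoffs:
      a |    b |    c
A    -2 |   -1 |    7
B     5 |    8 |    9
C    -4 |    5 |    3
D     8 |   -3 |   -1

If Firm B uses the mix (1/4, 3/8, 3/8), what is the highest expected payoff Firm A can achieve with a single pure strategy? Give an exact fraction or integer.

61/8

A: (-2)·(1/4) + (-1)·(3/8) + (7)·(3/8) = 7/4.
B: (5)·(1/4) + (8)·(3/8) + (9)·(3/8) = 61/8.
C: (-4)·(1/4) + (5)·(3/8) + (3)·(3/8) = 2.
D: (8)·(1/4) + (-3)·(3/8) + (-1)·(3/8) = 1/2.
The best pure response is B with expected payoff 61/8.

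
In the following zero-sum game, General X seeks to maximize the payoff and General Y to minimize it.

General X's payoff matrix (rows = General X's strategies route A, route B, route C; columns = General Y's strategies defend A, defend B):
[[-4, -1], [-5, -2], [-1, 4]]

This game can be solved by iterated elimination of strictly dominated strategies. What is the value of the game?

-1

Column defend B is strictly dominated by defend A for General Y (-4<-1, -5<-2, -1<4); eliminate defend B.
Row route A is strictly dominated by row route C (-1>-4); eliminate route A.
Row route B is strictly dominated by row route C (-1>-5); eliminate route B.
Only (route C, defend A) remains, with payoff -1.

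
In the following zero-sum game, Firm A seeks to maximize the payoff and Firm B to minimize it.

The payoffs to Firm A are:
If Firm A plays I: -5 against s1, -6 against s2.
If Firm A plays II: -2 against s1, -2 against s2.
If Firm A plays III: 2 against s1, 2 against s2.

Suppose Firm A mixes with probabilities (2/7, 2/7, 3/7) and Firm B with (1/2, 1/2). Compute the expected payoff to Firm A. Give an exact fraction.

Against (1/2, 1/2), each row's expected payoff is I: -11/2; II: -2; III: 2.
Taking the (2/7, 2/7, 3/7)-weighted average: (2/7)·(-11/2) + (2/7)·(-2) + (3/7)·(2) = -9/7.

-9/7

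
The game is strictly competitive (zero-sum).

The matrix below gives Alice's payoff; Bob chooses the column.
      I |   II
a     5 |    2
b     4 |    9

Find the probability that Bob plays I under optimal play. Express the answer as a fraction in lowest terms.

Row minima are 2 and 4, so Alice's maximin is 4; column maxima are 5 and 9, so Bob's minimax is 5. These differ, so the equilibrium is in mixed strategies.
Let Bob play I with probability q. Alice is indifferent when 5q + 2(1−q) = 4q + 9(1−q), giving q = 7/8.

7/8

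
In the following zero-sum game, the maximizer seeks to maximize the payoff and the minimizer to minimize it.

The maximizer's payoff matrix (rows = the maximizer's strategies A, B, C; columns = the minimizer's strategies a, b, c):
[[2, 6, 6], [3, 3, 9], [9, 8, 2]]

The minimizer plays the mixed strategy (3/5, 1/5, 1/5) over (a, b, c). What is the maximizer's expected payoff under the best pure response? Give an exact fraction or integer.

A: (2)·(3/5) + (6)·(1/5) + (6)·(1/5) = 18/5.
B: (3)·(3/5) + (3)·(1/5) + (9)·(1/5) = 21/5.
C: (9)·(3/5) + (8)·(1/5) + (2)·(1/5) = 37/5.
The best pure response is C with expected payoff 37/5.

37/5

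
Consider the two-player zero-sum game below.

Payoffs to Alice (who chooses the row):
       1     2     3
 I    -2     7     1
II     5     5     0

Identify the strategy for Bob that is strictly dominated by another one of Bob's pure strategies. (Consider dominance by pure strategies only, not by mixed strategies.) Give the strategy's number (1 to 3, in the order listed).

Bob prefers columns that give Alice less. Compare 2 with 3: 1 < 7, 0 < 5.
So 3 strictly dominates 2 for Bob; 2 is strictly dominated.

2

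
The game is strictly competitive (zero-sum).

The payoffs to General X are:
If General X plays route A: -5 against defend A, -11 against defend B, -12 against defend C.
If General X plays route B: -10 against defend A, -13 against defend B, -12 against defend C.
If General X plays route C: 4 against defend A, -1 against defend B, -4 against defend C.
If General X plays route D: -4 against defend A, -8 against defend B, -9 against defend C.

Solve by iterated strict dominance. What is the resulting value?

-4

Column defend A is strictly dominated by defend B for General Y (-11<-5, -13<-10, -1<4, -8<-4); eliminate defend A.
Row route D is strictly dominated by row route C (-1>-8, -4>-9); eliminate route D.
Row route B is strictly dominated by row route C (-1>-13, -4>-12); eliminate route B.
Column defend B is strictly dominated by defend C for General Y (-12<-11, -4<-1); eliminate defend B.
Row route A is strictly dominated by row route C (-4>-12); eliminate route A.
Only (route C, defend C) remains, with payoff -4.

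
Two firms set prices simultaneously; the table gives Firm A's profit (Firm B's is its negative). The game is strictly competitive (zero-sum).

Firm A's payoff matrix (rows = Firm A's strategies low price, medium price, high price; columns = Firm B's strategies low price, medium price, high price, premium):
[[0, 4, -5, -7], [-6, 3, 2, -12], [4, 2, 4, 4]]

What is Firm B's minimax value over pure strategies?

4

The worst case (largest entry) in each column is low price: 4, medium price: 4, high price: 4, premium: 4.
The best (smallest) of these is 4.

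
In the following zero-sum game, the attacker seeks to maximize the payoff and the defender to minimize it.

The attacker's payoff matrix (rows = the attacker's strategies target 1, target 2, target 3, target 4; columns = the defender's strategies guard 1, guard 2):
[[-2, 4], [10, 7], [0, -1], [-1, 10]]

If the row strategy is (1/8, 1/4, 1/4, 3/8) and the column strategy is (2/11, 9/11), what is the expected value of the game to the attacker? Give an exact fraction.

Against (2/11, 9/11), each row's expected payoff is target 1: 32/11; target 2: 83/11; target 3: -9/11; target 4: 8.
Taking the (1/8, 1/4, 1/4, 3/8)-weighted average: (1/8)·(32/11) + (1/4)·(83/11) + (1/4)·(-9/11) + (3/8)·(8) = 111/22.

111/22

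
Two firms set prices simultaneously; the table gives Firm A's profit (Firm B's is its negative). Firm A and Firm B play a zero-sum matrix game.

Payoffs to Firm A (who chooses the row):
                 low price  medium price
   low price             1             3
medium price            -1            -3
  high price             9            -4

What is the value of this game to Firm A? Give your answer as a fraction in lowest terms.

31/15

Row medium price is strictly dominated by row low price, so Firm A never plays it.
The remaining 2×2 game on (low price, high price) × (low price, medium price) has no saddle point. Let Firm A play low price with probability p; indifference gives p + 9(1−p) = 3p − 4(1−p), so p = 13/15.
Similarly Firm B's optimal q on low price is 7/15, and the value is 1·(7/15) + (3)·(8/15) = 31/15.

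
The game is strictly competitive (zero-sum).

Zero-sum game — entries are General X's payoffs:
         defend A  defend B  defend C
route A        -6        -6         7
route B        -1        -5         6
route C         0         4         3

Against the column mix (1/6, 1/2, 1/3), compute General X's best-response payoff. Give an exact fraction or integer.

3

route A: (-6)·(1/6) + (-6)·(1/2) + (7)·(1/3) = -5/3.
route B: (-1)·(1/6) + (-5)·(1/2) + (6)·(1/3) = -2/3.
route C: (0)·(1/6) + (4)·(1/2) + (3)·(1/3) = 3.
The best pure response is route C with expected payoff 3.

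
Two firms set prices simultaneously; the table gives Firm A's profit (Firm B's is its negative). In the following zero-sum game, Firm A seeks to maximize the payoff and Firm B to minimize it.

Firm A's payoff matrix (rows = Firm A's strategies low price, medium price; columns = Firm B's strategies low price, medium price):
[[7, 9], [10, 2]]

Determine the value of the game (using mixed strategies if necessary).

38/5

Row minima are 7 and 2, so Firm A's maximin is 7; column maxima are 10 and 9, so Firm B's minimax is 9. These differ, so the equilibrium is in mixed strategies.
Let Firm A play low price with probability p. Firm B is indifferent when 7p + 10(1−p) = 9p + 2(1−p), giving p = 4/5.
Let Firm B play low price with probability q. Firm A is indifferent when 7q + 9(1−q) = 10q + 2(1−q), giving q = 7/10.
The value is 7·(7/10) + (9)·(3/10) = 38/5.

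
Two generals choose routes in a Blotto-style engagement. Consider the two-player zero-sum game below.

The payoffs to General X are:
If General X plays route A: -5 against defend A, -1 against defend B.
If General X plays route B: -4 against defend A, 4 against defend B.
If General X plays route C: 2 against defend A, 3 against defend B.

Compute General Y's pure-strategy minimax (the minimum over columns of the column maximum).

The worst case (largest entry) in each column is defend A: 2, defend B: 4.
The best (smallest) of these is 2.

2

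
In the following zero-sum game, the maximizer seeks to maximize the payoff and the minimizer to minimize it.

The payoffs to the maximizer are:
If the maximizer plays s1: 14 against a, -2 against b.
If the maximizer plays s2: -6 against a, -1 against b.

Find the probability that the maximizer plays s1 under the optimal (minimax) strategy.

Row minima are -2 and -6, so the maximizer's maximin is -2; column maxima are 14 and -1, so the minimizer's minimax is -1. These differ, so the equilibrium is in mixed strategies.
Let the maximizer play s1 with probability p. The minimizer is indifferent when 14p − 6(1−p) = −2p − (1−p), giving p = 5/21.

5/21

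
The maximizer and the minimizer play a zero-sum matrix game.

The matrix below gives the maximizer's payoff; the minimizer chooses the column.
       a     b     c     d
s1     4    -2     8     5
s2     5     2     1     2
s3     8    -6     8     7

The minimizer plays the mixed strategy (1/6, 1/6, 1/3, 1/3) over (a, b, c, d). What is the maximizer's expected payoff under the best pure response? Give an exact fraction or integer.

s1: (4)·(1/6) + (-2)·(1/6) + (8)·(1/3) + (5)·(1/3) = 14/3.
s2: (5)·(1/6) + (2)·(1/6) + (1)·(1/3) + (2)·(1/3) = 13/6.
s3: (8)·(1/6) + (-6)·(1/6) + (8)·(1/3) + (7)·(1/3) = 16/3.
The best pure response is s3 with expected payoff 16/3.

16/3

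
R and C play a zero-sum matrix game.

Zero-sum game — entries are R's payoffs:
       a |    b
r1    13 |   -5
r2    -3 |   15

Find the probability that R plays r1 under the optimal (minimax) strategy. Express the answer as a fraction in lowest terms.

Row minima are -5 and -3, so R's maximin is -3; column maxima are 13 and 15, so C's minimax is 13. These differ, so the equilibrium is in mixed strategies.
Let R play r1 with probability p. C is indifferent when 13p − 3(1−p) = −5p + 15(1−p), giving p = 1/2.

1/2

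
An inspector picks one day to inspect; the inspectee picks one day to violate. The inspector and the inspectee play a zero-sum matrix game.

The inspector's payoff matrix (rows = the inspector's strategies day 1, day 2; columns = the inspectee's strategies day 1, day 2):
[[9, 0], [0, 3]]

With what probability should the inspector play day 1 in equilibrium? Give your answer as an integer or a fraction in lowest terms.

Row minima are 0 and 0, so the inspector's maximin is 0; column maxima are 9 and 3, so the inspectee's minimax is 3. These differ, so the equilibrium is in mixed strategies.
Let the inspector play day 1 with probability p. The inspectee is indifferent when 9p = 3(1−p), giving p = 1/4.

1/4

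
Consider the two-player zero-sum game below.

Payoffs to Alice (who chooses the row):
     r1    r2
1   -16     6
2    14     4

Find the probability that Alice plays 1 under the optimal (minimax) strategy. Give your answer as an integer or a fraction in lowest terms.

Row minima are -16 and 4, so Alice's maximin is 4; column maxima are 14 and 6, so Bob's minimax is 6. These differ, so the equilibrium is in mixed strategies.
Let Alice play 1 with probability p. Bob is indifferent when −16p + 14(1−p) = 6p + 4(1−p), giving p = 5/16.

5/16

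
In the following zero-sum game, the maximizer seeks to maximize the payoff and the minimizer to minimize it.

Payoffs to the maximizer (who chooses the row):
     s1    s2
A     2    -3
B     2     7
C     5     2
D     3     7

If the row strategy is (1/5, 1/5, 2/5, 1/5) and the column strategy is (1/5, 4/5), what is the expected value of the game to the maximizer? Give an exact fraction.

Against (1/5, 4/5), each row's expected payoff is A: -2; B: 6; C: 13/5; D: 31/5.
Taking the (1/5, 1/5, 2/5, 1/5)-weighted average: (1/5)·(-2) + (1/5)·(6) + (2/5)·(13/5) + (1/5)·(31/5) = 77/25.

77/25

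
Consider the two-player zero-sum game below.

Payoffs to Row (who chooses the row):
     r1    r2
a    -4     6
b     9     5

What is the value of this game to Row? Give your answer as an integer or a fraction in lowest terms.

37/7

Row minima are -4 and 5, so Row's maximin is 5; column maxima are 9 and 6, so Column's minimax is 6. These differ, so the equilibrium is in mixed strategies.
Let Row play a with probability p. Column is indifferent when −4p + 9(1−p) = 6p + 5(1−p), giving p = 2/7.
Let Column play r1 with probability q. Row is indifferent when −4q + 6(1−q) = 9q + 5(1−q), giving q = 1/14.
The value is -4·(1/14) + (6)·(13/14) = 37/7.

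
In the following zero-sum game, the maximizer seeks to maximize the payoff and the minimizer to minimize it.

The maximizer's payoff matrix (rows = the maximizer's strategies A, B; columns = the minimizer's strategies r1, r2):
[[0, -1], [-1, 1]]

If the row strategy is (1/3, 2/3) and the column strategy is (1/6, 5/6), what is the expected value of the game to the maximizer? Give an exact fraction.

Against (1/6, 5/6), each row's expected payoff is A: -5/6; B: 2/3.
Taking the (1/3, 2/3)-weighted average: (1/3)·(-5/6) + (2/3)·(2/3) = 1/6.

1/6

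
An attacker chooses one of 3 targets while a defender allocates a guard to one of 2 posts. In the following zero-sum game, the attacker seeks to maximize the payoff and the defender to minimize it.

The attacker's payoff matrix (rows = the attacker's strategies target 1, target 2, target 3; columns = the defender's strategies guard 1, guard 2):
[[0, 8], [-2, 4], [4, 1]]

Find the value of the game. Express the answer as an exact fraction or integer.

Row target 2 is strictly dominated by row target 1, so the attacker never plays it.
The remaining 2×2 game on (target 1, target 3) × (guard 1, guard 2) has no saddle point. Let the attacker play target 1 with probability p; indifference gives 4(1−p) = 8p + (1−p), so p = 3/11.
Similarly the defender's optimal q on guard 1 is 7/11, and the value is 0·(7/11) + (8)·(4/11) = 32/11.

32/11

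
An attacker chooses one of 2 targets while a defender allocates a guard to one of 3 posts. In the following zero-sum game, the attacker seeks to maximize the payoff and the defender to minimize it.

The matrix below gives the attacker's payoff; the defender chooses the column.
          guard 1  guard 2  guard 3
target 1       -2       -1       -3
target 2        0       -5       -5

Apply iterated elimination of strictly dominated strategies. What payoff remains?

Column guard 1 is strictly dominated by guard 3 for the defender (-3<-2, -5<0); eliminate guard 1.
Row target 2 is strictly dominated by row target 1 (-1>-5, -3>-5); eliminate target 2.
Column guard 2 is strictly dominated by guard 3 for the defender (-3<-1); eliminate guard 2.
Only (target 1, guard 3) remains, with payoff -3.

-3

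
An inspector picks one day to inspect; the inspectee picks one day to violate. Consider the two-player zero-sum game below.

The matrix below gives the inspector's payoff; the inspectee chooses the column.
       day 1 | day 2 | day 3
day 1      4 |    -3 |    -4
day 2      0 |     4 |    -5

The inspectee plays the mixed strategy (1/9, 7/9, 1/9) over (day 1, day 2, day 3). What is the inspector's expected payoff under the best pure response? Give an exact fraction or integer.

day 1: (4)·(1/9) + (-3)·(7/9) + (-4)·(1/9) = -7/3.
day 2: (0)·(1/9) + (4)·(7/9) + (-5)·(1/9) = 23/9.
The best pure response is day 2 with expected payoff 23/9.

23/9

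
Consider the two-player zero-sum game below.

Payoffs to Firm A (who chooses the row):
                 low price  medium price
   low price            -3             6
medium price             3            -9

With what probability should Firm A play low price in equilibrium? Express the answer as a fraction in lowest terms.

4/7

Row minima are -3 and -9, so Firm A's maximin is -3; column maxima are 3 and 6, so Firm B's minimax is 3. These differ, so the equilibrium is in mixed strategies.
Let Firm A play low price with probability p. Firm B is indifferent when −3p + 3(1−p) = 6p − 9(1−p), giving p = 4/7.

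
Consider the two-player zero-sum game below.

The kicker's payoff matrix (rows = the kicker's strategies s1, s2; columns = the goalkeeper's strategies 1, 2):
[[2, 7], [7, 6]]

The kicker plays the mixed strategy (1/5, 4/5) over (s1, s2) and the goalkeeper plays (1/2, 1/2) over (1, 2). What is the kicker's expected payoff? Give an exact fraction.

61/10

Against (1/2, 1/2), each row's expected payoff is s1: 9/2; s2: 13/2.
Taking the (1/5, 4/5)-weighted average: (1/5)·(9/2) + (4/5)·(13/2) = 61/10.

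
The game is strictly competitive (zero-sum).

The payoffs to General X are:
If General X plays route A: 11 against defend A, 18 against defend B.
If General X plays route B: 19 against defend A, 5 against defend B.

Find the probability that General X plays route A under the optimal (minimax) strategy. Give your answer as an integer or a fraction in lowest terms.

2/3

Row minima are 11 and 5, so General X's maximin is 11; column maxima are 19 and 18, so General Y's minimax is 18. These differ, so the equilibrium is in mixed strategies.
Let General X play route A with probability p. General Y is indifferent when 11p + 19(1−p) = 18p + 5(1−p), giving p = 2/3.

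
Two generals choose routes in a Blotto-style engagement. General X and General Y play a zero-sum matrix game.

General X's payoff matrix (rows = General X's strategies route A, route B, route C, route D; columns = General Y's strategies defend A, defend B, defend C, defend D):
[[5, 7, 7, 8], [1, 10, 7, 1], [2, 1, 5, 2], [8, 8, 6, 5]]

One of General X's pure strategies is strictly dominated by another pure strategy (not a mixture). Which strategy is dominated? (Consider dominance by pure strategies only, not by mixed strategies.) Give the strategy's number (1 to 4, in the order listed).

3

Compare route C with route A: 5 > 2, 7 > 1, 7 > 5, 8 > 2.
So route A strictly dominates route C for General X; route C is strictly dominated.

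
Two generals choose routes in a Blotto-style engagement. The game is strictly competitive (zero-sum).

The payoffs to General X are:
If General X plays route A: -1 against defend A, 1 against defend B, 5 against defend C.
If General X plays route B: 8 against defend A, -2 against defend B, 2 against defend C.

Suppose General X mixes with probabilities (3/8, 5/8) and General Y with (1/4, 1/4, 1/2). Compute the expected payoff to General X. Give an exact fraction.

Against (1/4, 1/4, 1/2), each row's expected payoff is route A: 5/2; route B: 5/2.
Taking the (3/8, 5/8)-weighted average: (3/8)·(5/2) + (5/8)·(5/2) = 5/2.

5/2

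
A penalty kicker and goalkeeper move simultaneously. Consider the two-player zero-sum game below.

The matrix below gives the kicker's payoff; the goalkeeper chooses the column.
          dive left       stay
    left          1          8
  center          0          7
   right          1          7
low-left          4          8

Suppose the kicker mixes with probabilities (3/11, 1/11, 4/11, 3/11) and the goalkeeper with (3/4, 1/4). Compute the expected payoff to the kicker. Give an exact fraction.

35/11

Against (3/4, 1/4), each row's expected payoff is left: 11/4; center: 7/4; right: 5/2; low-left: 5.
Taking the (3/11, 1/11, 4/11, 3/11)-weighted average: (3/11)·(11/4) + (1/11)·(7/4) + (4/11)·(5/2) + (3/11)·(5) = 35/11.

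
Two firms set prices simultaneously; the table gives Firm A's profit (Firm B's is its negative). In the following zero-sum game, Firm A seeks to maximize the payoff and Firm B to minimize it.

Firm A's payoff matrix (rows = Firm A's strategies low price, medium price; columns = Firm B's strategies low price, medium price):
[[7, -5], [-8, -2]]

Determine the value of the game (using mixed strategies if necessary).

-3

Row minima are -5 and -8, so Firm A's maximin is -5; column maxima are 7 and -2, so Firm B's minimax is -2. These differ, so the equilibrium is in mixed strategies.
Let Firm A play low price with probability p. Firm B is indifferent when 7p − 8(1−p) = −5p − 2(1−p), giving p = 1/3.
Let Firm B play low price with probability q. Firm A is indifferent when 7q − 5(1−q) = −8q − 2(1−q), giving q = 1/6.
The value is 7·(1/6) + (-5)·(5/6) = -3.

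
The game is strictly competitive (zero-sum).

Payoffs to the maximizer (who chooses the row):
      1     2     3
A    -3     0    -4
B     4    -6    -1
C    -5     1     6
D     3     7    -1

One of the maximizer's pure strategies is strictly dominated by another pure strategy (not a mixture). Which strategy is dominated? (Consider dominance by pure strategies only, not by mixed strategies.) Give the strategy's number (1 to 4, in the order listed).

Compare A with D: 3 > -3, 7 > 0, -1 > -4.
So D strictly dominates A for the maximizer; A is strictly dominated.

1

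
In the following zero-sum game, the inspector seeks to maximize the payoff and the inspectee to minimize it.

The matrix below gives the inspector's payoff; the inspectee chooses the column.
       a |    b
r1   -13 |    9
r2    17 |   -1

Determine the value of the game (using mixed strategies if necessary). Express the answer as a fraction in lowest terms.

Row minima are -13 and -1, so the inspector's maximin is -1; column maxima are 17 and 9, so the inspectee's minimax is 9. These differ, so the equilibrium is in mixed strategies.
Let the inspector play r1 with probability p. The inspectee is indifferent when −13p + 17(1−p) = 9p − (1−p), giving p = 9/20.
Let the inspectee play a with probability q. The inspector is indifferent when −13q + 9(1−q) = 17q − (1−q), giving q = 1/4.
The value is -13·(1/4) + (9)·(3/4) = 7/2.

7/2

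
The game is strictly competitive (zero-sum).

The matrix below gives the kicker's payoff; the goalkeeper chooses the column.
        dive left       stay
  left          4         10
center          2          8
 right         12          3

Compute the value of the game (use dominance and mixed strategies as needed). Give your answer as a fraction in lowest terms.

36/5

Row center is strictly dominated by row left, so the kicker never plays it.
The remaining 2×2 game on (left, right) × (dive left, stay) has no saddle point. Let the kicker play left with probability p; indifference gives 4p + 12(1−p) = 10p + 3(1−p), so p = 3/5.
Similarly the goalkeeper's optimal q on dive left is 7/15, and the value is 4·(7/15) + (10)·(8/15) = 36/5.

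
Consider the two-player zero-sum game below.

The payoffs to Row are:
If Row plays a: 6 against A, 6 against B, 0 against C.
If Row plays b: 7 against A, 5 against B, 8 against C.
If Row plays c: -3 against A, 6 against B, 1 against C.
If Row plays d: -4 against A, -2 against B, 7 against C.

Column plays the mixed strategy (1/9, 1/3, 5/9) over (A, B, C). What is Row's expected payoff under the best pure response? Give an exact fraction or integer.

a: (6)·(1/9) + (6)·(1/3) + (0)·(5/9) = 8/3.
b: (7)·(1/9) + (5)·(1/3) + (8)·(5/9) = 62/9.
c: (-3)·(1/9) + (6)·(1/3) + (1)·(5/9) = 20/9.
d: (-4)·(1/9) + (-2)·(1/3) + (7)·(5/9) = 25/9.
The best pure response is b with expected payoff 62/9.

62/9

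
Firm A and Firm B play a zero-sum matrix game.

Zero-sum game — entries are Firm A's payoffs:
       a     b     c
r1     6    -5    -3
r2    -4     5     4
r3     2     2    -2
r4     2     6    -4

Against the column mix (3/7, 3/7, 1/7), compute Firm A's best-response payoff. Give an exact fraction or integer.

r1: (6)·(3/7) + (-5)·(3/7) + (-3)·(1/7) = 0.
r2: (-4)·(3/7) + (5)·(3/7) + (4)·(1/7) = 1.
r3: (2)·(3/7) + (2)·(3/7) + (-2)·(1/7) = 10/7.
r4: (2)·(3/7) + (6)·(3/7) + (-4)·(1/7) = 20/7.
The best pure response is r4 with expected payoff 20/7.

20/7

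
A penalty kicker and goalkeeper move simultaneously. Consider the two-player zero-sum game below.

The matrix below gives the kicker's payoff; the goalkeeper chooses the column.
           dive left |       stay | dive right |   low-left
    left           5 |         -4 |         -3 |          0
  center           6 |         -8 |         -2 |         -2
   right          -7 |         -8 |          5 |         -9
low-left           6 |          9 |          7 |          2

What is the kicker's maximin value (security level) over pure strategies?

2

The worst-case payoff for each row is left: -4, center: -8, right: -9, low-left: 2.
The best of these is 2.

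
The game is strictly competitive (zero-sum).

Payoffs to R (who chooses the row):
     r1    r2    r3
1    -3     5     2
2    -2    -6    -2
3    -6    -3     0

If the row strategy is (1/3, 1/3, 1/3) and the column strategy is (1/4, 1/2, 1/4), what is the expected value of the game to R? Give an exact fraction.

Against (1/4, 1/2, 1/4), each row's expected payoff is 1: 9/4; 2: -4; 3: -3.
Taking the (1/3, 1/3, 1/3)-weighted average: (1/3)·(9/4) + (1/3)·(-4) + (1/3)·(-3) = -19/12.

-19/12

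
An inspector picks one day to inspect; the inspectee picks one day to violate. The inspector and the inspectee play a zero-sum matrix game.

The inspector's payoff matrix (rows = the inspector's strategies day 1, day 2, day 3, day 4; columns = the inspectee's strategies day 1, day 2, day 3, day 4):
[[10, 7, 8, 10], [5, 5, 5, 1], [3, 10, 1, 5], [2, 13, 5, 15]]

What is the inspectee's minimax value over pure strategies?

8

The worst case (largest entry) in each column is day 1: 10, day 2: 13, day 3: 8, day 4: 15.
The best (smallest) of these is 8.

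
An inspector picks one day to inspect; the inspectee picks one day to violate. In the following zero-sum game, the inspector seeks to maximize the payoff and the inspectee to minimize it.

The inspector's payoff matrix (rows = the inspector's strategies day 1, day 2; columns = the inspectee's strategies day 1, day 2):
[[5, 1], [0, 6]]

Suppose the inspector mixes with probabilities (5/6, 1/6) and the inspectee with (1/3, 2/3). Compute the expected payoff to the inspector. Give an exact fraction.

Against (1/3, 2/3), each row's expected payoff is day 1: 7/3; day 2: 4.
Taking the (5/6, 1/6)-weighted average: (5/6)·(7/3) + (1/6)·(4) = 47/18.

47/18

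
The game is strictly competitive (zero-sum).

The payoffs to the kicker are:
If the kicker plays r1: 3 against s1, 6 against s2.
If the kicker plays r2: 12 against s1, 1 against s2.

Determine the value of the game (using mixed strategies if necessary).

Row minima are 3 and 1, so the kicker's maximin is 3; column maxima are 12 and 6, so the goalkeeper's minimax is 6. These differ, so the equilibrium is in mixed strategies.
Let the kicker play r1 with probability p. The goalkeeper is indifferent when 3p + 12(1−p) = 6p + (1−p), giving p = 11/14.
Let the goalkeeper play s1 with probability q. The kicker is indifferent when 3q + 6(1−q) = 12q + (1−q), giving q = 5/14.
The value is 3·(5/14) + (6)·(9/14) = 69/14.

69/14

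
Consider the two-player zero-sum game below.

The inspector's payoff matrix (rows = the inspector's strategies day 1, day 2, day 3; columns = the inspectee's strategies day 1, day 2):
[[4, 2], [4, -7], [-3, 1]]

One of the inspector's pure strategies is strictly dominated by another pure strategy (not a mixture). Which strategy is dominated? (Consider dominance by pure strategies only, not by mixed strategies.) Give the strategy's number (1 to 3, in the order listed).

Compare day 3 with day 1: 4 > -3, 2 > 1.
So day 1 strictly dominates day 3 for the inspector; day 3 is strictly dominated.

3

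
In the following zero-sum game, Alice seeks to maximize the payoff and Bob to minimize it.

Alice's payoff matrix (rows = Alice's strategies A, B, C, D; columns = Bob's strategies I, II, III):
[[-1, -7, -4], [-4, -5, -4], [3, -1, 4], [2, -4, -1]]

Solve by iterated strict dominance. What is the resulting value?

Row D is strictly dominated by row C (3>2, -1>-4, 4>-1); eliminate D.
Column III is strictly dominated by II for Bob (-7<-4, -5<-4, -1<4); eliminate III.
Column I is strictly dominated by II for Bob (-7<-1, -5<-4, -1<3); eliminate I.
Row B is strictly dominated by row C (-1>-5); eliminate B.
Row A is strictly dominated by row C (-1>-7); eliminate A.
Only (C, II) remains, with payoff -1.

-1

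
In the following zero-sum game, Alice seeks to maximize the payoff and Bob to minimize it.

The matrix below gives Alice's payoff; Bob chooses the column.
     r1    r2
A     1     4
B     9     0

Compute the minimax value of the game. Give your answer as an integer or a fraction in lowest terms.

Row minima are 1 and 0, so Alice's maximin is 1; column maxima are 9 and 4, so Bob's minimax is 4. These differ, so the equilibrium is in mixed strategies.
Let Alice play A with probability p. Bob is indifferent when p + 9(1−p) = 4p, giving p = 3/4.
Let Bob play r1 with probability q. Alice is indifferent when q + 4(1−q) = 9q, giving q = 1/3.
The value is 1·(1/3) + (4)·(2/3) = 3.

3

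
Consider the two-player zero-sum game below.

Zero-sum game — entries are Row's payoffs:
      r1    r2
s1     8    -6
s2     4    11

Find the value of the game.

Row minima are -6 and 4, so Row's maximin is 4; column maxima are 8 and 11, so Column's minimax is 8. These differ, so the equilibrium is in mixed strategies.
Let Row play s1 with probability p. Column is indifferent when 8p + 4(1−p) = −6p + 11(1−p), giving p = 1/3.
Let Column play r1 with probability q. Row is indifferent when 8q − 6(1−q) = 4q + 11(1−q), giving q = 17/21.
The value is 8·(17/21) + (-6)·(4/21) = 16/3.

16/3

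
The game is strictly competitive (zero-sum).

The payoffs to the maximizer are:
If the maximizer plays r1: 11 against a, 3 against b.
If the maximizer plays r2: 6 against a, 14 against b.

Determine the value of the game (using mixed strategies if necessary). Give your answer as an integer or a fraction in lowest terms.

17/2

Row minima are 3 and 6, so the maximizer's maximin is 6; column maxima are 11 and 14, so the minimizer's minimax is 11. These differ, so the equilibrium is in mixed strategies.
Let the maximizer play r1 with probability p. The minimizer is indifferent when 11p + 6(1−p) = 3p + 14(1−p), giving p = 1/2.
Let the minimizer play a with probability q. The maximizer is indifferent when 11q + 3(1−q) = 6q + 14(1−q), giving q = 11/16.
The value is 11·(11/16) + (3)·(5/16) = 17/2.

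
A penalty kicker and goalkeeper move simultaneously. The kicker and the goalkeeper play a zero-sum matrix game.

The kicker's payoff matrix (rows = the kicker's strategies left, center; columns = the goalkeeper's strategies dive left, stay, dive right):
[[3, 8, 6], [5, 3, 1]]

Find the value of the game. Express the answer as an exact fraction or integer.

Column stay is strictly dominated by dive right for the goalkeeper (it gives the kicker more in every row).
The remaining 2×2 game on (left, center) × (dive left, dive right) has no saddle point. Let the kicker play left with probability p; indifference gives 3p + 5(1−p) = 6p + (1−p), so p = 4/7.
Similarly the goalkeeper's optimal q on dive left is 5/7, and the value is 3·(5/7) + (6)·(2/7) = 27/7.

27/7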